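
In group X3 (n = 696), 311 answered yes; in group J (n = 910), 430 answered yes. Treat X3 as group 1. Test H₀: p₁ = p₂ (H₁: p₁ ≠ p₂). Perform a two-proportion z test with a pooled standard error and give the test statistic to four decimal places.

p̂₁ = 311/696 = 0.446839, p̂₂ = 430/910 = 0.472527.
Pooled p̂ = (311+430)/(696+910) = 741/1606 = 0.461395.
SE = √(p̂(1−p̂)(1/n₁+1/n₂)) = √(0.461395·0.538605·0.00253568) = √(0.000630142) = 0.025103.
z = (0.446839 − 0.472527)/0.025103 = -0.025688/0.025103 = -1.0233.

z = -1.0233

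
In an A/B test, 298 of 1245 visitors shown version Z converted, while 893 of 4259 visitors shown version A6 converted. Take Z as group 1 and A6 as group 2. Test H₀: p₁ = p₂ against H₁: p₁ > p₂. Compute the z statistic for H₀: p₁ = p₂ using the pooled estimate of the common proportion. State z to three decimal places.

z = 2.237

p̂₁ = 298/1245 = 0.23936, p̂₂ = 893/4259 = 0.20967.
Pooled p̂ = (298+893)/(1245+4259) = 1191/5504 = 0.21639.
SE = √(0.169564 × 0.00103801) = 0.01327.
z = (0.23936 − 0.20967)/0.01327 = 0.02969/0.01327 = 2.237.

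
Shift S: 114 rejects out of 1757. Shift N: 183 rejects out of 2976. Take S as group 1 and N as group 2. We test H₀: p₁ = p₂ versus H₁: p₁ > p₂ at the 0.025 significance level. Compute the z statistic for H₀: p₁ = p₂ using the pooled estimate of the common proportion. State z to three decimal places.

z = 0.465

p̂₁ = 114/1757 = 0.064883, p̂₂ = 183/2976 = 0.061492.
Pooled p̂ = (114+183)/(1757+2976) = 297/4733 = 0.062751.
SE = √(p̂(1−p̂)(1/n₁+1/n₂)) = √(0.062751·0.937249·0.000905173) = √(5.32362e-05) = 0.007296.
z = (0.064883 − 0.061492)/0.007296 = 0.003391/0.007296 = 0.465.
p-value = P(Z > 0.465) ≈ 0.3210; since p > α = 0.025, fail to reject H₀.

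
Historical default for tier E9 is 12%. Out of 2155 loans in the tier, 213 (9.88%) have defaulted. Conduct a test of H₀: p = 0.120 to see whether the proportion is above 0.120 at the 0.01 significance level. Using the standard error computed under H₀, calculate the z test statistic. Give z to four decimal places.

z = -3.0228

p̂ = 213/2155 ≈ 0.0988399.
Standard error under H₀: √(0.12×0.88/2155) = 0.0070002.
z = (0.0988399 − 0.12)/0.0070002 = -0.0211601/0.0070002 = -3.0228.
p-value = P(Z > -3.023) ≈ 0.9987. With α = 0.01, fail to reject H₀.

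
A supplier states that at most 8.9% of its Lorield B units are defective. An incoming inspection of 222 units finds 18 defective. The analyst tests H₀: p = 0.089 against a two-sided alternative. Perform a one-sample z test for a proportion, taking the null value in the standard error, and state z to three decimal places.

z = -0.414

p̂ = 18/222 = 0.08108.
SE = √(p₀(1−p₀)/n) = √(0.081079/222) = 0.01911.
z = (0.08108 − 0.089)/0.01911 = -0.00792/0.01911 = -0.414.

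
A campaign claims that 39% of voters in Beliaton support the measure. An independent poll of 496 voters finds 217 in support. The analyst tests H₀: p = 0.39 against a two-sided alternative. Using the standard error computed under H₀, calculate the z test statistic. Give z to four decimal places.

p̂ = 217/496 ≈ 0.437500.
SE = √(p₀(1−p₀)/n) = √(0.2379/496) = 0.021901.
z = (0.437500 − 0.39)/0.021901 = 0.047500/0.021901 = 2.1689.

z = 2.1689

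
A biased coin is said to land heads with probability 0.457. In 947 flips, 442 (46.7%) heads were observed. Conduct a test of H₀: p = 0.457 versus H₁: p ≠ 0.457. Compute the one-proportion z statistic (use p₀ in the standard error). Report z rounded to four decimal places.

z = 0.6015

p̂ = 442/947 = 0.466737.
Under H₀, SE = √(0.457·0.543/947) = √(0.000262039) = 0.016188.
z = (0.466737 − 0.457)/0.016188 = 0.009737/0.016188 = 0.6015.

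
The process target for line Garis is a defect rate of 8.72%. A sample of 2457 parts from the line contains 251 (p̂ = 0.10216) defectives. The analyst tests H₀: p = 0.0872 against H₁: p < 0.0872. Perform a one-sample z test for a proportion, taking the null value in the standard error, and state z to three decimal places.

p̂ = 251/2457 = 0.102157.
Standard error under H₀: √(0.0872×0.9128/2457) = 0.005692.
z = (0.102157 − 0.0872)/0.005692 = 0.014957/0.005692 = 2.628.

z = 2.628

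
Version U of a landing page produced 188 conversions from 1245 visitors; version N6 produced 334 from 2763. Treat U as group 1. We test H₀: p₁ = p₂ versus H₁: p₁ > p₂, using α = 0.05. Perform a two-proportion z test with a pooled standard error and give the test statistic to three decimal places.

p̂₁ = 188/1245 = 0.151004, p̂₂ = 334/2763 = 0.120883.
Pooled p̂ = (188+334)/(1245+2763) = 522/4008 = 0.130240.
SE = √(p̂(1−p̂)(1/n₁+1/n₂)) = √(0.130240·0.869760·0.00116514) = √(0.000131984) = 0.011488.
z = (0.151004 − 0.120883)/0.011488 = 0.030121/0.011488 = 2.622.
p-value = P(Z > 2.622) ≈ 0.0044; since p < α = 0.05, reject H₀.

z = 2.622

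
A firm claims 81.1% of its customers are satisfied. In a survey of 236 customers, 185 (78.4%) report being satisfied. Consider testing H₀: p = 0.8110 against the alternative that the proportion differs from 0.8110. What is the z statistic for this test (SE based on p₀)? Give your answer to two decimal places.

p̂ = 185/236 ≈ 0.7839.
SE = √(p₀(1−p₀)/n) = √(0.15328/236) = 0.0255.
z = (0.7839 − 0.811)/0.0255 = -0.0271/0.0255 = -1.06.

z = -1.06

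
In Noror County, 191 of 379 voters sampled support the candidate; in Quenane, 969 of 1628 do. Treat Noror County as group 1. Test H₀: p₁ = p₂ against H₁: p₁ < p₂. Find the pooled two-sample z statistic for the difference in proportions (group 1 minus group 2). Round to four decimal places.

p̂₁ = 191/379 ≈ 0.5039578, p̂₂ = 969/1628 ≈ 0.5952088.
Pooled p̂ = (191+969)/(379+1628) = 1160/2007 = 0.5779771.
SE = √(p̂(1−p̂)(1/n₁+1/n₂)) = √(0.5779771·0.4220229·0.00325277) = √(0.000793415) = 0.0281676.
z = (0.5039578 − 0.5952088)/0.0281676 = -0.0912510/0.0281676 = -3.2396.
p-value = P(Z < -3.240) ≈ 0.0006.

z = -3.2396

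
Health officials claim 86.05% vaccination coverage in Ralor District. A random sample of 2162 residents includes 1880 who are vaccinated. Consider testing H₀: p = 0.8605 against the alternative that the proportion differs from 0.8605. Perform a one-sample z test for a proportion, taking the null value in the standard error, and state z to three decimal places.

p̂ = 1880/2162 = 0.86957.
Standard error under H₀: √(0.8605×0.1395/2162) = 0.00745.
z = (0.86957 − 0.8605)/0.00745 = 0.00907/0.00745 = 1.217.
p-value = 2·P(Z > 1.217) ≈ 0.2238.

z = 1.217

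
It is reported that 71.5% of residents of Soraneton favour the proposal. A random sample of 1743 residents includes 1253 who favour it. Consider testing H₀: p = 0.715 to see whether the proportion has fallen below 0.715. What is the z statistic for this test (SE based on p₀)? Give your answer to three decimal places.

p̂ = 1253/1743 ≈ 0.718876.
Under H₀, SE = √(0.715·0.285/1743) = √(0.00011691) = 0.010813.
z = (0.718876 − 0.715)/0.010813 = 0.003876/0.010813 = 0.358.

z = 0.358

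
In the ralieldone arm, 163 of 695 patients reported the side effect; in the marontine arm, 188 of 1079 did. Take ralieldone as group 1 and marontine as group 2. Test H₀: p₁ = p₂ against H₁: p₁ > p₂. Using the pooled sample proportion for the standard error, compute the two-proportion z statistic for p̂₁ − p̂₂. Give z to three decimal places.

z = 3.112

p̂₁ = 163/695 = 0.234532, p̂₂ = 188/1079 = 0.174235.
Pooled p̂ = (163+188)/(695+1079) = 351/1774 = 0.197858.
SE = √(0.15871 × 0.00236563) = 0.019377.
z = (0.234532 − 0.174235)/0.019377 = 0.060297/0.019377 = 3.112.
p-value = P(Z > 3.112) ≈ 0.0009.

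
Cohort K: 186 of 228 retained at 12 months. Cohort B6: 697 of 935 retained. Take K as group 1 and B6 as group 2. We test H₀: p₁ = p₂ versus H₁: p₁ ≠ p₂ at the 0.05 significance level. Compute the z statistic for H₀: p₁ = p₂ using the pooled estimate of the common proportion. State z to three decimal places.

p̂₁ = 186/228 = 0.81579, p̂₂ = 697/935 = 0.74545.
Pooled p̂ = (186+697)/(228+935) = 883/1163 = 0.75924.
SE = √(0.182793 × 0.00545548) = 0.03158.
z = (0.81579 − 0.74545)/0.03158 = 0.07034/0.03158 = 2.227.
p-value = 2·P(Z > 2.227) ≈ 0.0259; since p < α = 0.05, reject H₀.

z = 2.227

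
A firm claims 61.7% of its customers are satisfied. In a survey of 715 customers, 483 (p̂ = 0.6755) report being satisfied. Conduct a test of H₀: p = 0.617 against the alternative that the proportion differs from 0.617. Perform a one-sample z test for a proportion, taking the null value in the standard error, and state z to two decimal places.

z = 3.22

p̂ = 483/715 ≈ 0.67552.
Standard error under H₀: √(0.617×0.383/715) = 0.01818.
z = (0.67552 − 0.617)/0.01818 = 0.05852/0.01818 = 3.22.
Two-sided p-value ≈ 2·Φ(−3.219) = 0.0013.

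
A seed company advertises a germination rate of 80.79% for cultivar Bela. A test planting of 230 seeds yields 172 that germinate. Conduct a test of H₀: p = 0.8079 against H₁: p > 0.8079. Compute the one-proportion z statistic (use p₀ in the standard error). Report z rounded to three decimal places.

z = -2.313

p̂ = 172/230 ≈ 0.747826.
Under H₀, SE = √(0.8079·0.1921/230) = √(0.000674772) = 0.025976.
z = (0.747826 − 0.8079)/0.025976 = -0.060074/0.025976 = -2.313.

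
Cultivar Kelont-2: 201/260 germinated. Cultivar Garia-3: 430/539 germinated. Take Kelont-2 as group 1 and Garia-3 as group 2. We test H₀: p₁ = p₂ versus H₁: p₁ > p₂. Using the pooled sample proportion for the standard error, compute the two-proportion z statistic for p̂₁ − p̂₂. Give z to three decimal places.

p̂₁ = 201/260 ≈ 0.773077, p̂₂ = 430/539 ≈ 0.797774.
Pooled p̂ = (201+430)/(260+539) = 631/799 = 0.789737.
SE = √(0.166052 × 0.00570144) = 0.030769.
z = (0.773077 − 0.797774)/0.030769 = -0.024697/0.030769 = -0.803.
p-value = P(Z > -0.803) ≈ 0.7889.

z = -0.803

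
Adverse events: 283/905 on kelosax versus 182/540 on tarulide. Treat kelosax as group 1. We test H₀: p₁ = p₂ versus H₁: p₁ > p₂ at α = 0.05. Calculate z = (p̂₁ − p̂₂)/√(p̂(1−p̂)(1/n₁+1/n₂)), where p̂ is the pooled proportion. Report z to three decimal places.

p̂₁ = 283/905 = 0.31271, p̂₂ = 182/540 = 0.33704.
Pooled p̂ = (283+182)/(905+540) = 465/1445 = 0.32180.
SE = √(0.218245 × 0.00295682) = 0.02540.
z = (0.31271 − 0.33704)/0.02540 = -0.02433/0.02540 = -0.958.
p-value = P(Z > -0.958) ≈ 0.8309, so at α = 0.05 we fail to reject H₀.

z = -0.958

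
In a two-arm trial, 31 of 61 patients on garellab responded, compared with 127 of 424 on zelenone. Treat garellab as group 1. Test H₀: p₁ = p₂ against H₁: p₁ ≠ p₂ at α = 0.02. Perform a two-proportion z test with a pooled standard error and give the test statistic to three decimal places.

p̂₁ = 31/61 = 0.50820, p̂₂ = 127/424 = 0.29953.
Pooled p̂ = (31+127)/(61+424) = 158/485 = 0.32577.
SE = √(0.219645 × 0.0187519) = 0.06418.
z = (0.50820 − 0.29953)/0.06418 = 0.20867/0.06418 = 3.251.
Two-sided p-value ≈ 2·Φ(−3.251) = 0.0011. With α = 0.02, reject H₀.

z = 3.251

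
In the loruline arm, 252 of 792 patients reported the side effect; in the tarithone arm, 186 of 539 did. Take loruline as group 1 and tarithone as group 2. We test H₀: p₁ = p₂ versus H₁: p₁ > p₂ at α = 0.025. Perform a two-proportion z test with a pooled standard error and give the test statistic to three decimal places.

z = -1.025

p̂₁ = 252/792 = 0.31818, p̂₂ = 186/539 = 0.34508.
Pooled p̂ = (252+186)/(792+539) = 438/1331 = 0.32908.
SE = √(0.220785 × 0.00311791) = 0.02624.
z = (0.31818 − 0.34508)/0.02624 = -0.02690/0.02624 = -1.025.
p-value = P(Z > -1.025) ≈ 0.8474; since p > α = 0.025, fail to reject H₀.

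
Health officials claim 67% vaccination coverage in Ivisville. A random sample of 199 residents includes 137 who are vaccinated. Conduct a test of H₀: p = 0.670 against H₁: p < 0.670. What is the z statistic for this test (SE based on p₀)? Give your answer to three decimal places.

p̂ = 137/199 = 0.68844.
SE = √(p₀(1−p₀)/n) = √(0.2211/199) = 0.03333.
z = (0.68844 − 0.67)/0.03333 = 0.01844/0.03333 = 0.553.
p-value = P(Z < 0.553) ≈ 0.7100.

z = 0.553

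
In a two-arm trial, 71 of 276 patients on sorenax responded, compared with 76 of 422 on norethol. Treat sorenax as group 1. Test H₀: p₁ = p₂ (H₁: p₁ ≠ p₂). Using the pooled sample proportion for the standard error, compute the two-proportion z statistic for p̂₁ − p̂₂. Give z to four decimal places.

p̂₁ = 71/276 = 0.257246, p̂₂ = 76/422 = 0.180095.
Pooled p̂ = (71+76)/(276+422) = 147/698 = 0.210602.
SE = √(p̂(1−p̂)(1/n₁+1/n₂)) = √(0.210602·0.789398·0.00599286) = √(0.000996304) = 0.031564.
z = (0.257246 − 0.180095)/0.031564 = 0.077151/0.031564 = 2.4443.

z = 2.4443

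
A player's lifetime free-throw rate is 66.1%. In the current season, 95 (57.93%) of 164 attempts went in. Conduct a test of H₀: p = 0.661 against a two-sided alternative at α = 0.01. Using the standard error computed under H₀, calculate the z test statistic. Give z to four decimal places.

z = -2.2111

p̂ = 95/164 ≈ 0.579268.
Under H₀, SE = √(0.661·0.339/164) = √(0.00136634) = 0.036964.
z = (0.579268 − 0.661)/0.036964 = -0.081732/0.036964 = -2.2111.
Two-sided p-value ≈ 2·Φ(−2.211) = 0.0270; since p > α = 0.01, fail to reject H₀.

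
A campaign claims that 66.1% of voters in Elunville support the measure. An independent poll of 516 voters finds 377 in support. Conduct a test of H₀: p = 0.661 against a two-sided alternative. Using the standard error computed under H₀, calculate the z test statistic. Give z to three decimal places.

z = 3.341

p̂ = 377/516 ≈ 0.73062.
SE = √(p₀(1−p₀)/n) = √(0.22408/516) = 0.02084.
z = (0.73062 − 0.661)/0.02084 = 0.06962/0.02084 = 3.341.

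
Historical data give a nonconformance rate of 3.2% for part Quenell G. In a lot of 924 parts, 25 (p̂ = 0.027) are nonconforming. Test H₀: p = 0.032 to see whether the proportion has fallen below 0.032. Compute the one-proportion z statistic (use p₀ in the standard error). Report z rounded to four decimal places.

z = -0.8538

p̂ = 25/924 = 0.0270563.
Under H₀, SE = √(0.032·0.968/924) = √(3.35238e-05) = 0.0057900.
z = (0.0270563 − 0.032)/0.0057900 = -0.0049437/0.0057900 = -0.8538.
p-value = P(Z < -0.854) ≈ 0.1966.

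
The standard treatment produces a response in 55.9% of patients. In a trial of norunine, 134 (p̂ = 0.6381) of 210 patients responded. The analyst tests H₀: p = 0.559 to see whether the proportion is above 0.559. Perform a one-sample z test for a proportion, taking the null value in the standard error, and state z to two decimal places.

z = 2.31

p̂ = 134/210 = 0.6381.
Standard error under H₀: √(0.559×0.441/210) = 0.0343.
z = (0.6381 − 0.559)/0.0343 = 0.0791/0.0343 = 2.31.
p-value = P(Z > 2.309) ≈ 0.0105.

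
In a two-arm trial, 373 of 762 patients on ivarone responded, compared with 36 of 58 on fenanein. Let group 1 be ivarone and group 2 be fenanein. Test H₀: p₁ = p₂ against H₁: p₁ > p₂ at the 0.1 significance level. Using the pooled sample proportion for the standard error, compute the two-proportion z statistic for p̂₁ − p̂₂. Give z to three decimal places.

z = -1.926

p̂₁ = 373/762 = 0.48950, p̂₂ = 36/58 = 0.62069.
Pooled p̂ = (373+36)/(762+58) = 409/820 = 0.49878.
SE = √(0.249999 × 0.0185537) = 0.06811.
z = (0.48950 − 0.62069)/0.06811 = -0.13119/0.06811 = -1.926.
p-value = P(Z > -1.926) ≈ 0.9730, so at α = 0.1 we fail to reject H₀.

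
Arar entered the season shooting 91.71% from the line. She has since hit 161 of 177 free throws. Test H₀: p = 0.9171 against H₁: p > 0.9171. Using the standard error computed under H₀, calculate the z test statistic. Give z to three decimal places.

p̂ = 161/177 ≈ 0.90960.
SE = √(p₀(1−p₀)/n) = √(0.076028/177) = 0.02073.
z = (0.90960 − 0.9171)/0.02073 = -0.00750/0.02073 = -0.362.

z = -0.362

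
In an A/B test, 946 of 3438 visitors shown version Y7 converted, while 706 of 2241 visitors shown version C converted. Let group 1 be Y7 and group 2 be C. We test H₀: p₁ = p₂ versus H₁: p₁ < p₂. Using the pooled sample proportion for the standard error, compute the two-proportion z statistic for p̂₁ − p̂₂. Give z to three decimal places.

z = -3.234

p̂₁ = 946/3438 ≈ 0.27516, p̂₂ = 706/2241 ≈ 0.31504.
Pooled p̂ = (946+706)/(3438+2241) = 1652/5679 = 0.29090.
SE = √(0.206276 × 0.000737096) = 0.01233.
z = (0.27516 − 0.31504)/0.01233 = -0.03988/0.01233 = -3.234.
p-value = P(Z < -3.234) ≈ 0.0006.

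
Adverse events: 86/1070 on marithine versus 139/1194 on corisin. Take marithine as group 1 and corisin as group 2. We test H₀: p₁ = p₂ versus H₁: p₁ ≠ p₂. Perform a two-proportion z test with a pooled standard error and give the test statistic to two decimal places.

z = -2.86

p̂₁ = 86/1070 = 0.0804, p̂₂ = 139/1194 = 0.1164.
Pooled p̂ = (86+139)/(1070+1194) = 225/2264 = 0.0994.
SE = √(0.0895049 × 0.0017721) = 0.0126.
z = (0.0804 − 0.1164)/0.0126 = -0.0360/0.0126 = -2.86.
Two-sided p-value ≈ 2·Φ(−2.862) = 0.0042.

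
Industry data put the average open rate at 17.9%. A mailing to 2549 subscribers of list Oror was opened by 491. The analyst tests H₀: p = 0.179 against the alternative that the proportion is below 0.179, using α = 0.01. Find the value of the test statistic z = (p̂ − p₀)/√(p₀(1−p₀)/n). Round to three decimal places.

z = 1.794

p̂ = 491/2549 ≈ 0.19262.
Standard error under H₀: √(0.179×0.821/2549) = 0.00759.
z = (0.19262 − 0.179)/0.00759 = 0.01362/0.00759 = 1.794.
p-value = P(Z < 1.794) ≈ 0.9636. With α = 0.01, fail to reject H₀.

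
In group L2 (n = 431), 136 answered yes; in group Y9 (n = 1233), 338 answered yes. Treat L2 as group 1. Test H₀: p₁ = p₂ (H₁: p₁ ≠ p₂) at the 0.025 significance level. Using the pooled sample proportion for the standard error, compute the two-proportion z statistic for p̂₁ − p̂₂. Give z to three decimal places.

z = 1.640

p̂₁ = 136/431 = 0.31555, p̂₂ = 338/1233 = 0.27413.
Pooled p̂ = (136+338)/(431+1233) = 474/1664 = 0.28486.
SE = √(0.203713 × 0.00313122) = 0.02526.
z = (0.31555 − 0.27413)/0.02526 = 0.04142/0.02526 = 1.640.
Two-sided p-value ≈ 2·Φ(−1.640) = 0.1010; since p > α = 0.025, fail to reject H₀.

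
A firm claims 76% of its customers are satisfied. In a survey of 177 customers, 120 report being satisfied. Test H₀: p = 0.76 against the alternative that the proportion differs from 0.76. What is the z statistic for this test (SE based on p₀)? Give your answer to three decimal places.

z = -2.555

p̂ = 120/177 = 0.67797.
Standard error under H₀: √(0.76×0.24/177) = 0.03210.
z = (0.67797 − 0.76)/0.03210 = -0.08203/0.03210 = -2.555.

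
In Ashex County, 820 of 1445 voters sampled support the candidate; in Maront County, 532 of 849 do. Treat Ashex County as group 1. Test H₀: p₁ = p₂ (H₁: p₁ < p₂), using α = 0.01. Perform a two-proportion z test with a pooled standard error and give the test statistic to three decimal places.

z = -2.780

p̂₁ = 820/1445 = 0.567474, p̂₂ = 532/849 = 0.626620.
Pooled p̂ = (820+532)/(1445+849) = 1352/2294 = 0.589364.
SE = √(0.242014 × 0.0018699) = 0.021273.
z = (0.567474 − 0.626620)/0.021273 = -0.059146/0.021273 = -2.780.
p-value = P(Z < -2.780) ≈ 0.0027; since p < α = 0.01, reject H₀.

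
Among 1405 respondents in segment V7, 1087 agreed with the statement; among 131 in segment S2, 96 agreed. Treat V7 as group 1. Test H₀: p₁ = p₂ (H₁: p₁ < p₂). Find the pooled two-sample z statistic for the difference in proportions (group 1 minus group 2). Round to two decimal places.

z = 1.06

p̂₁ = 1087/1405 = 0.77367, p̂₂ = 96/131 = 0.73282.
Pooled p̂ = (1087+96)/(1405+131) = 1183/1536 = 0.77018.
SE = √(p̂(1−p̂)(1/n₁+1/n₂)) = √(0.77018·0.22982·0.00834533) = √(0.00147714) = 0.03843.
z = (0.77367 − 0.73282)/0.03843 = 0.04085/0.03843 = 1.06.
p-value = P(Z < 1.063) ≈ 0.8560.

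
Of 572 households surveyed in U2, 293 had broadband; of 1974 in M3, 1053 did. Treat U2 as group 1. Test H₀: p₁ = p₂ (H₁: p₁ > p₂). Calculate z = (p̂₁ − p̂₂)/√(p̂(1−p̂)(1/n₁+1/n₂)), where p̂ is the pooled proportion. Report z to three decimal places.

z = -0.894

p̂₁ = 293/572 ≈ 0.51224, p̂₂ = 1053/1974 ≈ 0.53343.
Pooled p̂ = (293+1053)/(572+1974) = 1346/2546 = 0.52867.
SE = √(0.249178 × 0.00225484) = 0.02370.
z = (0.51224 − 0.53343)/0.02370 = -0.02119/0.02370 = -0.894.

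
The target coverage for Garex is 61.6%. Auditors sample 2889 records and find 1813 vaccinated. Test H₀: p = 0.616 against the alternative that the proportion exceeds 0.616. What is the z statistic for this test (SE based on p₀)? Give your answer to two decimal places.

p̂ = 1813/2889 = 0.62755.
Standard error under H₀: √(0.616×0.384/2889) = 0.00905.
z = (0.62755 − 0.616)/0.00905 = 0.01155/0.00905 = 1.28.

z = 1.28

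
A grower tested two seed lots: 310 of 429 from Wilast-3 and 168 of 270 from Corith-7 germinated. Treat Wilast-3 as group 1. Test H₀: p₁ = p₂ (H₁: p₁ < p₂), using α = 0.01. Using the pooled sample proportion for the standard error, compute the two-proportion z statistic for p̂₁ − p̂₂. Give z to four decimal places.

p̂₁ = 310/429 ≈ 0.722611, p̂₂ = 168/270 ≈ 0.622222.
Pooled p̂ = (310+168)/(429+270) = 478/699 = 0.683834.
SE = √(p̂(1−p̂)(1/n₁+1/n₂)) = √(0.683834·0.316166·0.00603471) = √(0.00130473) = 0.036121.
z = (0.722611 − 0.622222)/0.036121 = 0.100389/0.036121 = 2.7792.
p-value = P(Z < 2.779) ≈ 0.9973; since p > α = 0.01, fail to reject H₀.

z = 2.7792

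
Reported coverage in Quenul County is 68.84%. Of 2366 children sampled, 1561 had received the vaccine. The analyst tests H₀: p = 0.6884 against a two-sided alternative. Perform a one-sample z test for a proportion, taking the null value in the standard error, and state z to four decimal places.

p̂ = 1561/2366 = 0.659763.
Standard error under H₀: √(0.6884×0.3116/2366) = 0.009522.
z = (0.659763 − 0.6884)/0.009522 = -0.028637/0.009522 = -3.0075.

z = -3.0075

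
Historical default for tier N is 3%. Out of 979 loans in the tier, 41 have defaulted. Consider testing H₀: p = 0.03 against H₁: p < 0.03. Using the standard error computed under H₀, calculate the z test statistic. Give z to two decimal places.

p̂ = 41/979 ≈ 0.04188.
Standard error under H₀: √(0.03×0.97/979) = 0.00545.
z = (0.04188 − 0.03)/0.00545 = 0.01188/0.00545 = 2.18.

z = 2.18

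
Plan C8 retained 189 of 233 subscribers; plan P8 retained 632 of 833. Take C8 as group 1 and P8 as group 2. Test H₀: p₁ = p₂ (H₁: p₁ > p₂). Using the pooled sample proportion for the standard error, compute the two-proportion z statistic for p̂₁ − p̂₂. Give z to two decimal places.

p̂₁ = 189/233 = 0.8112, p̂₂ = 632/833 = 0.7587.
Pooled p̂ = (189+632)/(233+833) = 821/1066 = 0.7702.
SE = √(0.177009 × 0.00549233) = 0.0312.
z = (0.8112 − 0.7587)/0.0312 = 0.0525/0.0312 = 1.68.

z = 1.68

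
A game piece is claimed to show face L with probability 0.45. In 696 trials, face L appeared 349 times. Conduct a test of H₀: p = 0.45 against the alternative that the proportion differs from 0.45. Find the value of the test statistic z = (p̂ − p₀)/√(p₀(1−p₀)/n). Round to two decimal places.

z = 2.73

p̂ = 349/696 = 0.50144.
SE = √(p₀(1−p₀)/n) = √(0.2475/696) = 0.01886.
z = (0.50144 − 0.45)/0.01886 = 0.05144/0.01886 = 2.73.
Two-sided p-value ≈ 2·Φ(−2.728) = 0.0064.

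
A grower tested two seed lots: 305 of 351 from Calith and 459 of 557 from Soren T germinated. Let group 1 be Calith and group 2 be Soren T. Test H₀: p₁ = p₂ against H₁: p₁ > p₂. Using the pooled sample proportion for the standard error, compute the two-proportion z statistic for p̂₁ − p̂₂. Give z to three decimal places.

p̂₁ = 305/351 = 0.868946, p̂₂ = 459/557 = 0.824057.
Pooled p̂ = (305+459)/(351+557) = 764/908 = 0.841410.
SE = √(0.133439 × 0.00464433) = 0.024895.
z = (0.868946 − 0.824057)/0.024895 = 0.044889/0.024895 = 1.803.

z = 1.803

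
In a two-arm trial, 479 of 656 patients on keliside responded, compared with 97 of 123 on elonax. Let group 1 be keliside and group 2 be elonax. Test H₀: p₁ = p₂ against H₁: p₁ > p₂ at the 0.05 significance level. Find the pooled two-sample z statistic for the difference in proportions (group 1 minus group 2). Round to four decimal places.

p̂₁ = 479/656 = 0.730183, p̂₂ = 97/123 = 0.788618.
Pooled p̂ = (479+97)/(656+123) = 576/779 = 0.739409.
SE = √(0.192683 × 0.00965447) = 0.043131.
z = (0.730183 − 0.788618)/0.043131 = -0.058435/0.043131 = -1.3548.
p-value = P(Z > -1.355) ≈ 0.9123; since p > α = 0.05, fail to reject H₀.

z = -1.3548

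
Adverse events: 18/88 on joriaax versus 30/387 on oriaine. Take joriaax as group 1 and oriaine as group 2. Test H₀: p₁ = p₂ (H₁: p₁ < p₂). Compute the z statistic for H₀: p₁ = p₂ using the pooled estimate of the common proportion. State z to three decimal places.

p̂₁ = 18/88 = 0.204545, p̂₂ = 30/387 = 0.077519.
Pooled p̂ = (18+30)/(88+387) = 48/475 = 0.101053.
SE = √(p̂(1−p̂)(1/n₁+1/n₂)) = √(0.101053·0.898947·0.0139476) = √(0.00126702) = 0.035595.
z = (0.204545 − 0.077519)/0.035595 = 0.127026/0.035595 = 3.569.
p-value = P(Z < 3.569) ≈ 0.9998.

z = 3.569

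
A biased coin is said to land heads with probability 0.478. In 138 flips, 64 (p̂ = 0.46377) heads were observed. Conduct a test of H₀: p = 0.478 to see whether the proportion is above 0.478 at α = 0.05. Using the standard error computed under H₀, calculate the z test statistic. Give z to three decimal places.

p̂ = 64/138 ≈ 0.46377.
SE = √(p₀(1−p₀)/n) = √(0.24952/138) = 0.04252.
z = (0.46377 − 0.478)/0.04252 = -0.01423/0.04252 = -0.335.
p-value = P(Z > -0.335) ≈ 0.6311; since p > α = 0.05, fail to reject H₀.

z = -0.335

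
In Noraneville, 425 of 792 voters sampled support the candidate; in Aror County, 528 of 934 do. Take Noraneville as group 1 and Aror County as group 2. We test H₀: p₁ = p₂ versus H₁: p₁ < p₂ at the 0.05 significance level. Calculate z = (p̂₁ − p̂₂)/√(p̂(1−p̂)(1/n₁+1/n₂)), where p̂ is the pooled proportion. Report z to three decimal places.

p̂₁ = 425/792 = 0.536616, p̂₂ = 528/934 = 0.565310.
Pooled p̂ = (425+528)/(792+934) = 953/1726 = 0.552144.
SE = √(p̂(1−p̂)(1/n₁+1/n₂)) = √(0.552144·0.447856·0.00233329) = √(0.000576978) = 0.024020.
z = (0.536616 − 0.565310)/0.024020 = -0.028694/0.024020 = -1.195.
p-value = P(Z < -1.195) ≈ 0.1161. With α = 0.05, fail to reject H₀.

z = -1.195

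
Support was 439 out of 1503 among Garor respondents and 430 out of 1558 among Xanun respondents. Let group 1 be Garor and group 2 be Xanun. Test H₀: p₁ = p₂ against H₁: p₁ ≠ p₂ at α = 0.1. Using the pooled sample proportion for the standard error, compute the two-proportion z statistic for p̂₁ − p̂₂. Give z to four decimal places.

z = 0.9869

p̂₁ = 439/1503 ≈ 0.292083, p̂₂ = 430/1558 ≈ 0.275995.
Pooled p̂ = (439+430)/(1503+1558) = 869/3061 = 0.283894.
SE = √(0.203298 × 0.00130718) = 0.016302.
z = (0.292083 − 0.275995)/0.016302 = 0.016088/0.016302 = 0.9869.
p-value = 2·P(Z > 0.987) ≈ 0.3237. With α = 0.1, fail to reject H₀.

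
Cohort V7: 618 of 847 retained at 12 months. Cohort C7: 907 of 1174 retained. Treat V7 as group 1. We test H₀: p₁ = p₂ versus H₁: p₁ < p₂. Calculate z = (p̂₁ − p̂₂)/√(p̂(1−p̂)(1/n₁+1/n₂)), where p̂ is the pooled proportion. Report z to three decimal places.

z = -2.213

p̂₁ = 618/847 ≈ 0.72963, p̂₂ = 907/1174 ≈ 0.77257.
Pooled p̂ = (618+907)/(847+1174) = 1525/2021 = 0.75458.
SE = √(p̂(1−p̂)(1/n₁+1/n₂)) = √(0.75458·0.24542·0.00203243) = √(0.000376386) = 0.01940.
z = (0.72963 − 0.77257)/0.01940 = -0.04294/0.01940 = -2.213.
p-value = P(Z < -2.213) ≈ 0.0134.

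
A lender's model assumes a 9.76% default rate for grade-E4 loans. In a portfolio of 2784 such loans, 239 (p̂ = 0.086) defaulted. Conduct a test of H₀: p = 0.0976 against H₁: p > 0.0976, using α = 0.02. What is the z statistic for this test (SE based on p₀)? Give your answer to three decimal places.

p̂ = 239/2784 ≈ 0.085848.
Standard error under H₀: √(0.0976×0.9024/2784) = 0.005625.
z = (0.085848 − 0.0976)/0.005625 = -0.011752/0.005625 = -2.089.
p-value = P(Z > -2.089) ≈ 0.9817; since p > α = 0.02, fail to reject H₀.

z = -2.089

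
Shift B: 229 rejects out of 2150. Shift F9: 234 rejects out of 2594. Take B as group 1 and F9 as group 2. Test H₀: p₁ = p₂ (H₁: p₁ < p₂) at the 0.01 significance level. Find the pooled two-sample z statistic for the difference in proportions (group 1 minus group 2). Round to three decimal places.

z = 1.884

p̂₁ = 229/2150 ≈ 0.106512, p̂₂ = 234/2594 ≈ 0.090208.
Pooled p̂ = (229+234)/(2150+2594) = 463/4744 = 0.097597.
SE = √(p̂(1−p̂)(1/n₁+1/n₂)) = √(0.097597·0.902403·0.000850621) = √(7.49157e-05) = 0.008655.
z = (0.106512 − 0.090208)/0.008655 = 0.016304/0.008655 = 1.884.
p-value = P(Z < 1.884) ≈ 0.9702. With α = 0.01, fail to reject H₀.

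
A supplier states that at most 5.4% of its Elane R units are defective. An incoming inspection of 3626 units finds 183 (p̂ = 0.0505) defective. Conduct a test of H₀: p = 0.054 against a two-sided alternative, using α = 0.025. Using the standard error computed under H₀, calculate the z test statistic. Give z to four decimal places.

z = -0.9408

p̂ = 183/3626 = 0.050469.
Under H₀, SE = √(0.054·0.946/3626) = √(1.40883e-05) = 0.003753.
z = (0.050469 − 0.054)/0.003753 = -0.003531/0.003753 = -0.9408.
Two-sided p-value ≈ 2·Φ(−0.941) = 0.3468; since p > α = 0.025, fail to reject H₀.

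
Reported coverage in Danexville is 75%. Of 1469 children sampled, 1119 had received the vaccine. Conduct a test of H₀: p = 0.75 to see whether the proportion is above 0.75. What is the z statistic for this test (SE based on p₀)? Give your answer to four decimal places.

p̂ = 1119/1469 = 0.761743.
SE = √(p₀(1−p₀)/n) = √(0.1875/1469) = 0.011298.
z = (0.761743 − 0.75)/0.011298 = 0.011743/0.011298 = 1.0394.
p-value = P(Z > 1.039) ≈ 0.1493.

z = 1.0394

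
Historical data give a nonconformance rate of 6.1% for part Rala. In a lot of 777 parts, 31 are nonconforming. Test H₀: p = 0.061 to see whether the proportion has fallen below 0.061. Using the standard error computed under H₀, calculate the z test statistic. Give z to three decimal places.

p̂ = 31/777 ≈ 0.039897.
Under H₀, SE = √(0.061·0.939/777) = √(7.37181e-05) = 0.008586.
z = (0.039897 − 0.061)/0.008586 = -0.021103/0.008586 = -2.458.
p-value = P(Z < -2.458) ≈ 0.0070.

z = -2.458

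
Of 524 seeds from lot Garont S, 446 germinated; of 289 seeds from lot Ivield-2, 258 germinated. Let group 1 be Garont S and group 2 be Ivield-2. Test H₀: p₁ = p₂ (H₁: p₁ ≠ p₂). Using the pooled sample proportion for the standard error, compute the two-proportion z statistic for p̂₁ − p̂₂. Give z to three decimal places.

z = -1.666

p̂₁ = 446/524 = 0.851145, p̂₂ = 258/289 = 0.892734.
Pooled p̂ = (446+258)/(524+289) = 704/813 = 0.865929.
SE = √(0.116096 × 0.0053686) = 0.024965.
z = (0.851145 − 0.892734)/0.024965 = -0.041589/0.024965 = -1.666.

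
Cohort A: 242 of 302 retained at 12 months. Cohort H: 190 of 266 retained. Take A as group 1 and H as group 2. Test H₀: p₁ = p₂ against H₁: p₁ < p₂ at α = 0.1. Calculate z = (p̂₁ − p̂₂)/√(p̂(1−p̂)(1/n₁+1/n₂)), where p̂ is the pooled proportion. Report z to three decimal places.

p̂₁ = 242/302 ≈ 0.80132, p̂₂ = 190/266 ≈ 0.71429.
Pooled p̂ = (242+190)/(302+266) = 432/568 = 0.76056.
SE = √(0.182107 × 0.00707066) = 0.03588.
z = (0.80132 − 0.71429)/0.03588 = 0.08703/0.03588 = 2.426.
p-value = P(Z < 2.426) ≈ 0.9924; since p > α = 0.1, fail to reject H₀.

z = 2.426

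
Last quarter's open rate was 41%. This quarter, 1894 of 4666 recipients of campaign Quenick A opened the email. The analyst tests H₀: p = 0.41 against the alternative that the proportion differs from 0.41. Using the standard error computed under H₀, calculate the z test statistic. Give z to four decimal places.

p̂ = 1894/4666 ≈ 0.4059151.
Under H₀, SE = √(0.41·0.59/4666) = √(5.18431e-05) = 0.0072002.
z = (0.4059151 − 0.41)/0.0072002 = -0.0040849/0.0072002 = -0.5673.

z = -0.5673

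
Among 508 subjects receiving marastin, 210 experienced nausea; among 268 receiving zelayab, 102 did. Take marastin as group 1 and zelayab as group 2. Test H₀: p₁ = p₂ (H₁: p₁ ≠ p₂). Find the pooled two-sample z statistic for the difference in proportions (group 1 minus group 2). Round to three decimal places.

p̂₁ = 210/508 = 0.41339, p̂₂ = 102/268 = 0.38060.
Pooled p̂ = (210+102)/(508+268) = 312/776 = 0.40206.
SE = √(0.240408 × 0.00569985) = 0.03702.
z = (0.41339 − 0.38060)/0.03702 = 0.03279/0.03702 = 0.886.

z = 0.886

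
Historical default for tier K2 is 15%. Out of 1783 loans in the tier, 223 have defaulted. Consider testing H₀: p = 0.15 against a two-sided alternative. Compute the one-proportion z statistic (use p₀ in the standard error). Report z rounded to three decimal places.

p̂ = 223/1783 = 0.125070.
SE = √(p₀(1−p₀)/n) = √(0.1275/1783) = 0.008456.
z = (0.125070 − 0.15)/0.008456 = -0.024930/0.008456 = -2.948.

z = -2.948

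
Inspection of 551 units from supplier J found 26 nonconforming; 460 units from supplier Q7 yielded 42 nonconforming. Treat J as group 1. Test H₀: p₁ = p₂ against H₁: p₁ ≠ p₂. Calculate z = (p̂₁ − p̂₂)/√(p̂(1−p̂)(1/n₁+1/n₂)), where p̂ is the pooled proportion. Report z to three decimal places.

p̂₁ = 26/551 ≈ 0.047187, p̂₂ = 42/460 ≈ 0.091304.
Pooled p̂ = (26+42)/(551+460) = 68/1011 = 0.067260.
SE = √(0.0627362 × 0.0039888) = 0.015819.
z = (0.047187 − 0.091304)/0.015819 = -0.044117/0.015819 = -2.789.

z = -2.789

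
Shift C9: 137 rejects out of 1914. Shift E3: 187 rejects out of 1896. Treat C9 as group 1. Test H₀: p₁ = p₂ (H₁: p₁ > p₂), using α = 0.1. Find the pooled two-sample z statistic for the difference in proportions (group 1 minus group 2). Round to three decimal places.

z = -2.993

p̂₁ = 137/1914 ≈ 0.071578, p̂₂ = 187/1896 ≈ 0.098629.
Pooled p̂ = (137+187)/(1914+1896) = 324/3810 = 0.085039.
SE = √(p̂(1−p̂)(1/n₁+1/n₂)) = √(0.085039·0.914961·0.00104989) = √(8.16897e-05) = 0.009038.
z = (0.071578 − 0.098629)/0.009038 = -0.027051/0.009038 = -2.993.
p-value = P(Z > -2.993) ≈ 0.9986, so at α = 0.1 we fail to reject H₀.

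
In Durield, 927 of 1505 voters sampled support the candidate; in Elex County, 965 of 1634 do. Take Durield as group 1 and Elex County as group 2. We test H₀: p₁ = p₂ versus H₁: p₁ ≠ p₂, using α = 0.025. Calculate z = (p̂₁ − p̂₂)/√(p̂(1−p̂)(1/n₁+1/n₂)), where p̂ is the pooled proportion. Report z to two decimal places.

z = 1.45

p̂₁ = 927/1505 = 0.6159, p̂₂ = 965/1634 = 0.5906.
Pooled p̂ = (927+965)/(1505+1634) = 1892/3139 = 0.6027.
SE = √(p̂(1−p̂)(1/n₁+1/n₂)) = √(0.6027·0.3973·0.00127645) = √(0.000305638) = 0.0175.
z = (0.6159 − 0.5906)/0.0175 = 0.0253/0.0175 = 1.45.
p-value = 2·P(Z > 1.451) ≈ 0.1467. With α = 0.025, fail to reject H₀.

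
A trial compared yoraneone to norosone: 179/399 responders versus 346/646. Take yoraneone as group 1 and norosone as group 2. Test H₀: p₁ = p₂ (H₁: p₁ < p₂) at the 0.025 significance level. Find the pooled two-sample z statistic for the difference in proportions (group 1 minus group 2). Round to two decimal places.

p̂₁ = 179/399 ≈ 0.44862, p̂₂ = 346/646 ≈ 0.53560.
Pooled p̂ = (179+346)/(399+646) = 525/1045 = 0.50239.
SE = √(0.249994 × 0.00405425) = 0.03184.
z = (0.44862 − 0.53560)/0.03184 = -0.08698/0.03184 = -2.73.
p-value = P(Z < -2.732) ≈ 0.0031; since p < α = 0.025, reject H₀.

z = -2.73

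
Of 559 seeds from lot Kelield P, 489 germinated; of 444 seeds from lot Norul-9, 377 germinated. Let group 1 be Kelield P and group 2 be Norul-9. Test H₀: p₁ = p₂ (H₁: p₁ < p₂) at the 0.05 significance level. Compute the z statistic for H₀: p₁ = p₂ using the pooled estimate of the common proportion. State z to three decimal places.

z = 1.176

p̂₁ = 489/559 = 0.87478, p̂₂ = 377/444 = 0.84910.
Pooled p̂ = (489+377)/(559+444) = 866/1003 = 0.86341.
SE = √(p̂(1−p̂)(1/n₁+1/n₂)) = √(0.86341·0.13659·0.00404116) = √(0.000476588) = 0.02183.
z = (0.87478 − 0.84910)/0.02183 = 0.02568/0.02183 = 1.176.
p-value = P(Z < 1.176) ≈ 0.8802. With α = 0.05, fail to reject H₀.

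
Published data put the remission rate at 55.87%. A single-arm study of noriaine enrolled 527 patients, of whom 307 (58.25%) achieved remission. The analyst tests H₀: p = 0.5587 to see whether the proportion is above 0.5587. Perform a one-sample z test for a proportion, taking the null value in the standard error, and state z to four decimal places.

z = 1.1023

p̂ = 307/527 ≈ 0.582543.
Under H₀, SE = √(0.5587·0.4413/527) = √(0.000467845) = 0.021630.
z = (0.582543 − 0.5587)/0.021630 = 0.023843/0.021630 = 1.1023.
p-value = P(Z > 1.102) ≈ 0.1352.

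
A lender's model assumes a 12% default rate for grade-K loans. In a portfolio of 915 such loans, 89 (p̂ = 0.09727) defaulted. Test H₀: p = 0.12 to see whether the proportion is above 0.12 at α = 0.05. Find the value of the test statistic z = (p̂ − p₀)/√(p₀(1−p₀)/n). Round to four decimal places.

p̂ = 89/915 ≈ 0.097268.
Standard error under H₀: √(0.12×0.88/915) = 0.010743.
z = (0.097268 − 0.12)/0.010743 = -0.022732/0.010743 = -2.1160.
p-value = P(Z > -2.116) ≈ 0.9828, so at α = 0.05 we fail to reject H₀.

z = -2.1160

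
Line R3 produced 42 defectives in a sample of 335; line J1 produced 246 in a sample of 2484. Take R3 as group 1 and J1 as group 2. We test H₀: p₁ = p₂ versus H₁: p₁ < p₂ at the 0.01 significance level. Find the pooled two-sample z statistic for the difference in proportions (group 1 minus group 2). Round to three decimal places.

z = 1.494

p̂₁ = 42/335 = 0.12537, p̂₂ = 246/2484 = 0.09903.
Pooled p̂ = (42+246)/(335+2484) = 288/2819 = 0.10216.
SE = √(p̂(1−p̂)(1/n₁+1/n₂)) = √(0.10216·0.89784·0.00338765) = √(0.000310737) = 0.01763.
z = (0.12537 − 0.09903)/0.01763 = 0.02634/0.01763 = 1.494.
p-value = P(Z < 1.494) ≈ 0.9324. With α = 0.01, fail to reject H₀.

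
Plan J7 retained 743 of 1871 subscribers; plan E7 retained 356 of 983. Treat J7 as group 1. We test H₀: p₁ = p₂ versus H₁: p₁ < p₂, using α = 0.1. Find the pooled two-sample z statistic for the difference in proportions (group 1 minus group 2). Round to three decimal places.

z = 1.824

p̂₁ = 743/1871 ≈ 0.397114, p̂₂ = 356/983 ≈ 0.362157.
Pooled p̂ = (743+356)/(1871+983) = 1099/2854 = 0.385074.
SE = √(p̂(1−p̂)(1/n₁+1/n₂)) = √(0.385074·0.614926·0.00155177) = √(0.000367446) = 0.019169.
z = (0.397114 − 0.362157)/0.019169 = 0.034957/0.019169 = 1.824.
p-value = P(Z < 1.824) ≈ 0.9659. With α = 0.1, fail to reject H₀.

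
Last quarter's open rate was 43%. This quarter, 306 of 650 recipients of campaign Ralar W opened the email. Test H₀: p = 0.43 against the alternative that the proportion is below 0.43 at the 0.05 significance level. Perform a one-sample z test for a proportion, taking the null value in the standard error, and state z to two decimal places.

z = 2.10

p̂ = 306/650 = 0.4708.
Standard error under H₀: √(0.43×0.57/650) = 0.0194.
z = (0.4708 − 0.43)/0.0194 = 0.0408/0.0194 = 2.10.
p-value = P(Z < 2.100) ≈ 0.9821; since p > α = 0.05, fail to reject H₀.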